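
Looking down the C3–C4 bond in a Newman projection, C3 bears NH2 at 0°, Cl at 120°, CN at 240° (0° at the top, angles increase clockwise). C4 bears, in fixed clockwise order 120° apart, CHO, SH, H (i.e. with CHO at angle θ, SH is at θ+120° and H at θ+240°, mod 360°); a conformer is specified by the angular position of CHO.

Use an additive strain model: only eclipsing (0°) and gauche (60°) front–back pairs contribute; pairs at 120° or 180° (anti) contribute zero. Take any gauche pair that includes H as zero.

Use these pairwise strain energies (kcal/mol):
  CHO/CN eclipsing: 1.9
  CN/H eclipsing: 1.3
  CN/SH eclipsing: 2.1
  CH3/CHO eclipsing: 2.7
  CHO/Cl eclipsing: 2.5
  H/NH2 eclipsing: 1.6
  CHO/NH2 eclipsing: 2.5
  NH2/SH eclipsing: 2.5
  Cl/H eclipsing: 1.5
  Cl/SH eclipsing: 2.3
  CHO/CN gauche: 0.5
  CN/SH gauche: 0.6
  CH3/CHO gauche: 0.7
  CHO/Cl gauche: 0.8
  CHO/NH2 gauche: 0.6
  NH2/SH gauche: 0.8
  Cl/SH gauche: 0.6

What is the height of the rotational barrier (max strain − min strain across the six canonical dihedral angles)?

3.7 kcal/mol

CHO at 0° is eclipsed. NH2 at 0° is eclipsed with CHO at 0° (2.5); Cl at 120° is eclipsed with SH at 120° (2.3); CN at 240° is eclipsed with H at 240° (1.3). Total 6.1 kcal/mol.
CHO at 60° is staggered. NH2 at 0° is gauche with CHO at 60° (0.6); Cl at 120° is gauche with CHO at 60° (0.8); Cl at 120° is gauche with SH at 180° (0.6); CN at 240° is gauche with SH at 180° (0.6). Total 2.6 kcal/mol.
CHO at 120° is eclipsed. NH2 at 0° is eclipsed with H at 0° (1.6); Cl at 120° is eclipsed with CHO at 120° (2.5); CN at 240° is eclipsed with SH at 240° (2.1). Total 6.2 kcal/mol.
CHO at 180° is staggered. NH2 at 0° is gauche with SH at 300° (0.8); Cl at 120° is gauche with CHO at 180° (0.8); CN at 240° is gauche with CHO at 180° (0.5); CN at 240° is gauche with SH at 300° (0.6). Total 2.7 kcal/mol.
CHO at 240° is eclipsed. NH2 at 0° is eclipsed with SH at 0° (2.5); Cl at 120° is eclipsed with H at 120° (1.5); CN at 240° is eclipsed with CHO at 240° (1.9). Total 5.9 kcal/mol.
CHO at 300° is staggered. NH2 at 0° is gauche with CHO at 300° (0.6); NH2 at 0° is gauche with SH at 60° (0.8); Cl at 120° is gauche with SH at 60° (0.6); CN at 240° is gauche with CHO at 300° (0.5). Total 2.5 kcal/mol.
Max at 120° (6.2 kcal/mol), min at 300° (2.5 kcal/mol); barrier = 3.7 kcal/mol.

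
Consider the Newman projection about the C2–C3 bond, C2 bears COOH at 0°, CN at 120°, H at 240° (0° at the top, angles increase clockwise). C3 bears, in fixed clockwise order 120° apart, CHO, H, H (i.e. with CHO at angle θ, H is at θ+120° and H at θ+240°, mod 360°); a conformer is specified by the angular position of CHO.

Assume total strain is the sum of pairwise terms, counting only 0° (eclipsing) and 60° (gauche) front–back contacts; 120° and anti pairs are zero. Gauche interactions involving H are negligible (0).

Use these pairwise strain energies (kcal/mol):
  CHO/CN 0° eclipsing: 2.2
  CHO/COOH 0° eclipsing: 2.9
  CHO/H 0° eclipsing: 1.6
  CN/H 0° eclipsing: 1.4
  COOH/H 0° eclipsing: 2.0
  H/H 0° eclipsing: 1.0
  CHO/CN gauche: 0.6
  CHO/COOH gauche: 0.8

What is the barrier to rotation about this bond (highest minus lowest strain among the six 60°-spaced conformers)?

CHO at 0° (eclipsed): COOH(0°)/CHO(0°) eclipsed 2.9; CN(120°)/H(120°) eclipsed 1.4; H(240°)/H(240°) eclipsed 1.0 → 5.3 kcal/mol.
CHO at 60° (staggered): COOH(0°)/CHO(60°) gauche 0.8; CN(120°)/CHO(60°) gauche 0.6 → 1.4 kcal/mol.
CHO at 120° (eclipsed): COOH(0°)/H(0°) eclipsed 2.0; CN(120°)/CHO(120°) eclipsed 2.2; H(240°)/H(240°) eclipsed 1.0 → 5.2 kcal/mol.
CHO at 180° (staggered): CN(120°)/CHO(180°) gauche 0.6 → 0.6 kcal/mol.
CHO at 240° (eclipsed): COOH(0°)/H(0°) eclipsed 2.0; CN(120°)/H(120°) eclipsed 1.4; H(240°)/CHO(240°) eclipsed 1.6 → 5.0 kcal/mol.
CHO at 300° (staggered): COOH(0°)/CHO(300°) gauche 0.8 → 0.8 kcal/mol.
Max at 0° (5.3 kcal/mol), min at 180° (0.6 kcal/mol); barrier = 4.7 kcal/mol.

4.7 kcal/mol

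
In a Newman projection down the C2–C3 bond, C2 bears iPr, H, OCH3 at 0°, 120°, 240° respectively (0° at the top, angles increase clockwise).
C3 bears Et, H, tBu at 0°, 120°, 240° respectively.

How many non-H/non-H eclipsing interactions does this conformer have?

Non-H eclipsing pairs: iPr(0°)/Et(0°); OCH3(240°)/tBu(240°) — 2 interactions.

2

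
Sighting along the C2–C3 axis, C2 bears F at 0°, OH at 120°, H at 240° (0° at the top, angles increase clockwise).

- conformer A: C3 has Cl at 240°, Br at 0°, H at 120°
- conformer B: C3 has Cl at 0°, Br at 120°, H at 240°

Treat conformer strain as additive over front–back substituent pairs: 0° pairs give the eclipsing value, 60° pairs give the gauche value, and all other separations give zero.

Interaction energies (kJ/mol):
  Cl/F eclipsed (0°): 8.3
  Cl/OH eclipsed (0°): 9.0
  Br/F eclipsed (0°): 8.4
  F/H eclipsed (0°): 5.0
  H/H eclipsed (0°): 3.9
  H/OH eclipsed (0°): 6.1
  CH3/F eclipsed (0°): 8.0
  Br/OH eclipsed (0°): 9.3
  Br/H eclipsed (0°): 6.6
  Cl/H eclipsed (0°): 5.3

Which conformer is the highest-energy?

B

A (eclipsed): F(0°)/Br(0°) eclipsed 8.4; OH(120°)/H(120°) eclipsed 6.1; H(240°)/Cl(240°) eclipsed 5.3 → 19.8 kJ/mol.
B (eclipsed): F(0°)/Cl(0°) eclipsed 8.3; OH(120°)/Br(120°) eclipsed 9.3; H(240°)/H(240°) eclipsed 3.9 → 21.5 kJ/mol.
B has the highest total (21.5 kJ/mol).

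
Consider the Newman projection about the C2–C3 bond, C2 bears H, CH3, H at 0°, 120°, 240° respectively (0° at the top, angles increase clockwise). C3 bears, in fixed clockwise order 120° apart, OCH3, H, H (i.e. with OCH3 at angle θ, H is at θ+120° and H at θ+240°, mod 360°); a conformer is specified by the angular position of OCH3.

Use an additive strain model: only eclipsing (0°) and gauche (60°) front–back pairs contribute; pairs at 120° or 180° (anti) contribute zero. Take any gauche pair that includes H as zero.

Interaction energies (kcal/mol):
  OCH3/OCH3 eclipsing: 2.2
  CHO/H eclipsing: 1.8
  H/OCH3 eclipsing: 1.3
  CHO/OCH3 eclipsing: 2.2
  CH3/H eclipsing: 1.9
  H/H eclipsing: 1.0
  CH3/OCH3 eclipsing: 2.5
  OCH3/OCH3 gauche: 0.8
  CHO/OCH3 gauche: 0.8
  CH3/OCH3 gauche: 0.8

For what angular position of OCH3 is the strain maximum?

120°

OCH3 at 0° (eclipsed): H–OCH3 eclipsed, CH3–H eclipsed, H–H eclipsed; 1.3 + 1.9 + 1.0 = 4.2 kcal/mol.
OCH3 at 60° (staggered): CH3–OCH3 gauche; 0.8 = 0.8 kcal/mol.
OCH3 at 120° (eclipsed): H–H eclipsed, CH3–OCH3 eclipsed, H–H eclipsed; 1.0 + 2.5 + 1.0 = 4.5 kcal/mol.
OCH3 at 180° (staggered): CH3–OCH3 gauche; 0.8 = 0.8 kcal/mol.
OCH3 at 240° (eclipsed): H–H eclipsed, CH3–H eclipsed, H–OCH3 eclipsed; 1.0 + 1.9 + 1.3 = 4.2 kcal/mol.
OCH3 at 300° (staggered): no non-H gauche contacts → 0.0 kcal/mol.
The maximum (4.5 kcal/mol) occurs with OCH3 at 120°.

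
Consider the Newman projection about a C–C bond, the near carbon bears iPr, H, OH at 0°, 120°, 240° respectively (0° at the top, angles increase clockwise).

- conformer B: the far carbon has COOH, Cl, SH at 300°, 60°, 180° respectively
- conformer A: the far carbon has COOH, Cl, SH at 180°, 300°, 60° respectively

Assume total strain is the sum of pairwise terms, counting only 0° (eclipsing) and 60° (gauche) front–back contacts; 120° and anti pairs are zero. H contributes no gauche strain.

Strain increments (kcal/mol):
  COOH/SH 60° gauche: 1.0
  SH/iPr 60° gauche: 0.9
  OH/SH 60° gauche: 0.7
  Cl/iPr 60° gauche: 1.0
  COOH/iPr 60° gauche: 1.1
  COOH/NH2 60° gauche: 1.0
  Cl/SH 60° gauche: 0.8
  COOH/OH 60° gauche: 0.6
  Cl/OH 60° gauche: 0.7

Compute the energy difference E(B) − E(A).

+0.2 kcal/mol

B (staggered): iPr–COOH gauche, iPr–Cl gauche, OH–COOH gauche, OH–SH gauche; 1.1 + 1.0 + 0.6 + 0.7 = 3.4 kcal/mol.
A (staggered): iPr–Cl gauche, iPr–SH gauche, OH–COOH gauche, OH–Cl gauche; 1.0 + 0.9 + 0.6 + 0.7 = 3.2 kcal/mol.
E(B) − E(A) = 3.4 − 3.2 = +0.2 kcal/mol.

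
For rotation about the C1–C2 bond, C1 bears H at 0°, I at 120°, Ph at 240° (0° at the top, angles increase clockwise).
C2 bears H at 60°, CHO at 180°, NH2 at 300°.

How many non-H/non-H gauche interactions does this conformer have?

3

Non-H gauche pairs: I(120°)/CHO(180°); Ph(240°)/CHO(180°); Ph(240°)/NH2(300°) — 3 interactions.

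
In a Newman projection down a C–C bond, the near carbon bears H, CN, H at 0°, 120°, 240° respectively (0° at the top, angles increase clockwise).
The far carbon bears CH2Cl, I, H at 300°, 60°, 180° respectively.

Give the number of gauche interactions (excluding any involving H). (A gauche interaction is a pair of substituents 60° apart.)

1

Non-H gauche pairs: CN(120°)/I(60°) — 1 interaction.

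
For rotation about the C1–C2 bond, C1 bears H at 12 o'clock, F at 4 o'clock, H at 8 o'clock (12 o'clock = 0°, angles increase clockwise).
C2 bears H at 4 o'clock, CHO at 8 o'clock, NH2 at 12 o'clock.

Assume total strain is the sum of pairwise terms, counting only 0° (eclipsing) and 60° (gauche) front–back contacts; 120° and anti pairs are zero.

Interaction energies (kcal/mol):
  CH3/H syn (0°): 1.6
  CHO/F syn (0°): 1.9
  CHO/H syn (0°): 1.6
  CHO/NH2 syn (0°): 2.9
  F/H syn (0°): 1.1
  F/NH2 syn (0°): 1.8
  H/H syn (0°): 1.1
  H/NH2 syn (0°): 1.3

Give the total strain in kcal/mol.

This conformer is eclipsed. H at 0° is eclipsed with NH2 at 0° (1.3); F at 120° is eclipsed with H at 120° (1.1); H at 240° is eclipsed with CHO at 240° (1.6). Total 4.0 kcal/mol.

4.0 kcal/mol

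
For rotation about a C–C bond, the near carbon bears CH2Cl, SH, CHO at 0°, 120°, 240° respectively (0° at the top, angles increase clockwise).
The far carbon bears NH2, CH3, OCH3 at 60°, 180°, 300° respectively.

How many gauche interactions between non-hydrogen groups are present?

6

Non-H gauche pairs: CH2Cl(0°)/NH2(60°); CH2Cl(0°)/OCH3(300°); SH(120°)/NH2(60°); SH(120°)/CH3(180°); CHO(240°)/CH3(180°); CHO(240°)/OCH3(300°) — 6 interactions.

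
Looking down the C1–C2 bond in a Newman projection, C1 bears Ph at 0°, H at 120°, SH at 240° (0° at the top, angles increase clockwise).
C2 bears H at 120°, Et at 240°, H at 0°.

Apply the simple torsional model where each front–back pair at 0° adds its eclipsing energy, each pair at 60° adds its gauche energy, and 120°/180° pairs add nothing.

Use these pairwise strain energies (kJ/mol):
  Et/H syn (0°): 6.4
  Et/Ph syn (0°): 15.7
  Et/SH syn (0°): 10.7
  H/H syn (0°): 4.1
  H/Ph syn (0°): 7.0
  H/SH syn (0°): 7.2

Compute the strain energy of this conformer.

This conformer (eclipsed): Ph(0°)/H(0°) eclipsed 7.0; H(120°)/H(120°) eclipsed 4.1; SH(240°)/Et(240°) eclipsed 10.7 → 21.8 kJ/mol.

21.8 kJ/mol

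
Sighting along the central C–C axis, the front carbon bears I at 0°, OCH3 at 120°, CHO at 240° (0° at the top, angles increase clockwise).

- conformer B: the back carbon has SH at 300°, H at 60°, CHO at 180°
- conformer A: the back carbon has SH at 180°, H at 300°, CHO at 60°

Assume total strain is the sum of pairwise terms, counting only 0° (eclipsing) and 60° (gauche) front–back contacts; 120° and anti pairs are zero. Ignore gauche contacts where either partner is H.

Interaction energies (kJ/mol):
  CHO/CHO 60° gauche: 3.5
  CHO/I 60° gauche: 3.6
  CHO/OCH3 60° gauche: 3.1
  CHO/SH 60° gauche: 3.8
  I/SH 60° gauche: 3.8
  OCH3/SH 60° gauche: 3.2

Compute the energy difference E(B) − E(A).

B is staggered. I at 0° is gauche with SH at 300° (3.8); OCH3 at 120° is gauche with CHO at 180° (3.1); CHO at 240° is gauche with SH at 300° (3.8); CHO at 240° is gauche with CHO at 180° (3.5). Total 14.2 kJ/mol.
A is staggered. I at 0° is gauche with CHO at 60° (3.6); OCH3 at 120° is gauche with SH at 180° (3.2); OCH3 at 120° is gauche with CHO at 60° (3.1); CHO at 240° is gauche with SH at 180° (3.8). Total 13.7 kJ/mol.
E(B) − E(A) = 14.2 − 13.7 = +0.5 kJ/mol.

+0.5 kJ/mol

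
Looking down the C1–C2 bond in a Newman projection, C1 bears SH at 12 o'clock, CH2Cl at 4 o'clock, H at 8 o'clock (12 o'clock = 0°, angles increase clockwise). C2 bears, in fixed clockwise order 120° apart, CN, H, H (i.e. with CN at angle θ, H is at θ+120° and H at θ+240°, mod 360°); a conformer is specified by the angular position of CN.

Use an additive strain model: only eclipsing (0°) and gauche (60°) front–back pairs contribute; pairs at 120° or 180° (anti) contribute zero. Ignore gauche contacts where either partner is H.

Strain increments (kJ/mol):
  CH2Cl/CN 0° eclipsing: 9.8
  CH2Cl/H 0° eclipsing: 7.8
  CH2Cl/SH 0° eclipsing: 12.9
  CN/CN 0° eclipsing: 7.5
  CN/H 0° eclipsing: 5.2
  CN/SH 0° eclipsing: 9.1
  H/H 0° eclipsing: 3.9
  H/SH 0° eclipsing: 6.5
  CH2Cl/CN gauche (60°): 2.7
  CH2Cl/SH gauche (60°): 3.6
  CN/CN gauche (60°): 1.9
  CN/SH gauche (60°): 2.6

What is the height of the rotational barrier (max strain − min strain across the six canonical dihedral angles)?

18.2 kJ/mol

CN at 0° (eclipsed): SH(0°)/CN(0°) eclipsed 9.1; CH2Cl(120°)/H(120°) eclipsed 7.8; H(240°)/H(240°) eclipsed 3.9 → 20.8 kJ/mol.
CN at 60° (staggered): SH(0°)/CN(60°) gauche 2.6; CH2Cl(120°)/CN(60°) gauche 2.7 → 5.3 kJ/mol.
CN at 120° (eclipsed): SH(0°)/H(0°) eclipsed 6.5; CH2Cl(120°)/CN(120°) eclipsed 9.8; H(240°)/H(240°) eclipsed 3.9 → 20.2 kJ/mol.
CN at 180° (staggered): CH2Cl(120°)/CN(180°) gauche 2.7 → 2.7 kJ/mol.
CN at 240° (eclipsed): SH(0°)/H(0°) eclipsed 6.5; CH2Cl(120°)/H(120°) eclipsed 7.8; H(240°)/CN(240°) eclipsed 5.2 → 19.5 kJ/mol.
CN at 300° (staggered): SH(0°)/CN(300°) gauche 2.6 → 2.6 kJ/mol.
Max at 0° (20.8 kJ/mol), min at 300° (2.6 kJ/mol); barrier = 18.2 kJ/mol.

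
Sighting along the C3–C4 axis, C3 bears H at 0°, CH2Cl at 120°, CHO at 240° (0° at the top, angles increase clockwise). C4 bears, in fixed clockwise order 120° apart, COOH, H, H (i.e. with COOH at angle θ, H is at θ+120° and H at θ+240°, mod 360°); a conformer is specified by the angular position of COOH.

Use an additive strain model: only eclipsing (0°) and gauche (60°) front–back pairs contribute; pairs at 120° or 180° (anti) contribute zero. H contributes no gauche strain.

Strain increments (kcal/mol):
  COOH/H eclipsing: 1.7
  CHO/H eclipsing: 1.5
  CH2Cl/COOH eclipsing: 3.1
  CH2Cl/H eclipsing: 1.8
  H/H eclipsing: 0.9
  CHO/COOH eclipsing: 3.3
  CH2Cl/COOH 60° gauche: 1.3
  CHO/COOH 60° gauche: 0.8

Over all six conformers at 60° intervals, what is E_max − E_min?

COOH at 0° (eclipsed): H(0°)/COOH(0°) eclipsed 1.7; CH2Cl(120°)/H(120°) eclipsed 1.8; CHO(240°)/H(240°) eclipsed 1.5 → 5.0 kcal/mol.
COOH at 60° (staggered): CH2Cl(120°)/COOH(60°) gauche 1.3 → 1.3 kcal/mol.
COOH at 120° (eclipsed): H(0°)/H(0°) eclipsed 0.9; CH2Cl(120°)/COOH(120°) eclipsed 3.1; CHO(240°)/H(240°) eclipsed 1.5 → 5.5 kcal/mol.
COOH at 180° (staggered): CH2Cl(120°)/COOH(180°) gauche 1.3; CHO(240°)/COOH(180°) gauche 0.8 → 2.1 kcal/mol.
COOH at 240° (eclipsed): H(0°)/H(0°) eclipsed 0.9; CH2Cl(120°)/H(120°) eclipsed 1.8; CHO(240°)/COOH(240°) eclipsed 3.3 → 6.0 kcal/mol.
COOH at 300° (staggered): CHO(240°)/COOH(300°) gauche 0.8 → 0.8 kcal/mol.
Max at 240° (6.0 kcal/mol), min at 300° (0.8 kcal/mol); barrier = 5.2 kcal/mol.

5.2 kcal/mol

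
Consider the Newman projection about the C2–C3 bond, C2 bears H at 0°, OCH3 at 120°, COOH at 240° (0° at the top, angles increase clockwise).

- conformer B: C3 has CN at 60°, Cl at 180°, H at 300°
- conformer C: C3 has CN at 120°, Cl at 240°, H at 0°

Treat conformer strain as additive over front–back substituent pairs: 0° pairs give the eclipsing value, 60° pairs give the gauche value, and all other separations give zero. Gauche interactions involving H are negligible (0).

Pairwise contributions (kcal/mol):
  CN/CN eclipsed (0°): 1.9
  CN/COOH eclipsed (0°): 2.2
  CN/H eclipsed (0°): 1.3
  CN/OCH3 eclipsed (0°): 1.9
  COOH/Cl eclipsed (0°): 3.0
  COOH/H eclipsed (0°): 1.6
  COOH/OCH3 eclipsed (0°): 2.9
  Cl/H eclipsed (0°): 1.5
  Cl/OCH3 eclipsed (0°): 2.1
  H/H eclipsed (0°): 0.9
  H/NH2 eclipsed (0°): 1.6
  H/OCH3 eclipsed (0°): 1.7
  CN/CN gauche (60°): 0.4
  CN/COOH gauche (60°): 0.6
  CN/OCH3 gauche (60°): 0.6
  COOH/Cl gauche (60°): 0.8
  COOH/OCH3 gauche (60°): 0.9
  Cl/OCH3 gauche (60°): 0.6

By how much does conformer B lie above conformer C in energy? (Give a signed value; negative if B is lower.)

B is staggered. OCH3 at 120° is gauche with CN at 60° (0.6); OCH3 at 120° is gauche with Cl at 180° (0.6); COOH at 240° is gauche with Cl at 180° (0.8). Total 2.0 kcal/mol.
C is eclipsed. H at 0° is eclipsed with H at 0° (0.9); OCH3 at 120° is eclipsed with CN at 120° (1.9); COOH at 240° is eclipsed with Cl at 240° (3.0). Total 5.8 kcal/mol.
E(B) − E(C) = 2.0 − 5.8 = -3.8 kcal/mol.

-3.8 kcal/mol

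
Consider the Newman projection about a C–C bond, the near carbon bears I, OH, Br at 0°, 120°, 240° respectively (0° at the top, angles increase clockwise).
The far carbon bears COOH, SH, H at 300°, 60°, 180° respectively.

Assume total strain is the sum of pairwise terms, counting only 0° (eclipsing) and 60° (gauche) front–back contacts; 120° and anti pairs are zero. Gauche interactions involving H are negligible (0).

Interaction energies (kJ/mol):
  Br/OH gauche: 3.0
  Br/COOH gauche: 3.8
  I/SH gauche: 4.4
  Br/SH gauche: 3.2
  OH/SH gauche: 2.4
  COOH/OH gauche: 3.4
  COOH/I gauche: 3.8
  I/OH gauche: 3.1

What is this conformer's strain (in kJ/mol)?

14.4 kJ/mol

This conformer (staggered): I(0°)/COOH(300°) gauche 3.8; I(0°)/SH(60°) gauche 4.4; OH(120°)/SH(60°) gauche 2.4; Br(240°)/COOH(300°) gauche 3.8 → 14.4 kJ/mol.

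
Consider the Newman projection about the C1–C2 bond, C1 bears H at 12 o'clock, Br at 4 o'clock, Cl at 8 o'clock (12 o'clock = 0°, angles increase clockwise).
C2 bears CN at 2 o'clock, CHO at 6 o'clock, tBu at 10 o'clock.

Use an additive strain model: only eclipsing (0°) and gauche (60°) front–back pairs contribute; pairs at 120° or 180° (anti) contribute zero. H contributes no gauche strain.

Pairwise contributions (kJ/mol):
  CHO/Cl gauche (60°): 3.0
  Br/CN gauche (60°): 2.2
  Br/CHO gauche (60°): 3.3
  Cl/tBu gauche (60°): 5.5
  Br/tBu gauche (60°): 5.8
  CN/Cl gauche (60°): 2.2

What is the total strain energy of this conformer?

This conformer (staggered): Br(120°)/CN(60°) gauche 2.2; Br(120°)/CHO(180°) gauche 3.3; Cl(240°)/CHO(180°) gauche 3.0; Cl(240°)/tBu(300°) gauche 5.5 → 14.0 kJ/mol.

14.0 kJ/mol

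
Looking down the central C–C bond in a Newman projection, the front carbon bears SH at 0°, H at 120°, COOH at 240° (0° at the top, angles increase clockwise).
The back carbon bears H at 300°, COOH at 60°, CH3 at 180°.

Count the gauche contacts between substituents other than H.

2

Non-H gauche pairs: SH(0°)/COOH(60°); COOH(240°)/CH3(180°) — 2 interactions.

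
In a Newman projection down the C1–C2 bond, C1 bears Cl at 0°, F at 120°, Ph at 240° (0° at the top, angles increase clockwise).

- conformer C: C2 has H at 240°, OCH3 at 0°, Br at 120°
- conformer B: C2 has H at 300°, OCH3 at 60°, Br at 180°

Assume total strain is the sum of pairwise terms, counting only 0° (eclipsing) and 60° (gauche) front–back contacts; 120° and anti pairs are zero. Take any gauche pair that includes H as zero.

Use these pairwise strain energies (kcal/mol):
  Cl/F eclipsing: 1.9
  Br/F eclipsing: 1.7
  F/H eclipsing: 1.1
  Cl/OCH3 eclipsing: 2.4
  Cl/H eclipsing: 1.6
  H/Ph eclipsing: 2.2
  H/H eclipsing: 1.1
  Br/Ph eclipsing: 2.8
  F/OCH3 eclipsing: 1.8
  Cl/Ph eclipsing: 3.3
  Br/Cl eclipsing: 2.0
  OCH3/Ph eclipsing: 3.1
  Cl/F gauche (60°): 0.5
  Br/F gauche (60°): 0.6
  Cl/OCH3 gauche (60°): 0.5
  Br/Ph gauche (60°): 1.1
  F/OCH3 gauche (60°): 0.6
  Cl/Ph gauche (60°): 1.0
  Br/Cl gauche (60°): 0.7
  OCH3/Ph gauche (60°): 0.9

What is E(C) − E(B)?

C (eclipsed): Cl–OCH3 eclipsed, F–Br eclipsed, Ph–H eclipsed; 2.4 + 1.7 + 2.2 = 6.3 kcal/mol.
B (staggered): Cl–OCH3 gauche, F–OCH3 gauche, F–Br gauche, Ph–Br gauche; 0.5 + 0.6 + 0.6 + 1.1 = 2.8 kcal/mol.
E(C) − E(B) = 6.3 − 2.8 = +3.5 kcal/mol.

+3.5 kcal/mol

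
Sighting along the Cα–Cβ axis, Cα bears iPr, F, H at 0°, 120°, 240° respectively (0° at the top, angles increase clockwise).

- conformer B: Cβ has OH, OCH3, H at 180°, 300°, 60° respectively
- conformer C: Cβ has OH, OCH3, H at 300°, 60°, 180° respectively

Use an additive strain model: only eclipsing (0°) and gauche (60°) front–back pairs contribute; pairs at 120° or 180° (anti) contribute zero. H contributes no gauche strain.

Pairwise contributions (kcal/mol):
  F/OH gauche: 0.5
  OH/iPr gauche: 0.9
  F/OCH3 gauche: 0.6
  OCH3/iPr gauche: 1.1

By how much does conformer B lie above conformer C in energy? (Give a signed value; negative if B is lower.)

-1.0 kcal/mol

B (staggered): iPr–OCH3 gauche, F–OH gauche; 1.1 + 0.5 = 1.6 kcal/mol.
C (staggered): iPr–OH gauche, iPr–OCH3 gauche, F–OCH3 gauche; 0.9 + 1.1 + 0.6 = 2.6 kcal/mol.
E(B) − E(C) = 1.6 − 2.6 = -1.0 kcal/mol.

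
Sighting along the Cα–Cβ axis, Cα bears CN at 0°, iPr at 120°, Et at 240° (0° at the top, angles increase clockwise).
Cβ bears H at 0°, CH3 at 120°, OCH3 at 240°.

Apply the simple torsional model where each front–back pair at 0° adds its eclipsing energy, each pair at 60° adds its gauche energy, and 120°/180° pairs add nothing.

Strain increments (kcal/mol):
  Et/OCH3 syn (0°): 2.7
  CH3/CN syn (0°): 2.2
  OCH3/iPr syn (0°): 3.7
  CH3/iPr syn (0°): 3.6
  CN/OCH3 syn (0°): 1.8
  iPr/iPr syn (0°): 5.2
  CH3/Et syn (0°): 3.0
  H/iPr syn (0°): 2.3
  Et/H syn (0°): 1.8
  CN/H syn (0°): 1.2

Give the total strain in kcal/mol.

This conformer (eclipsed): CN–H eclipsed, iPr–CH3 eclipsed, Et–OCH3 eclipsed; 1.2 + 3.6 + 2.7 = 7.5 kcal/mol.

7.5 kcal/mol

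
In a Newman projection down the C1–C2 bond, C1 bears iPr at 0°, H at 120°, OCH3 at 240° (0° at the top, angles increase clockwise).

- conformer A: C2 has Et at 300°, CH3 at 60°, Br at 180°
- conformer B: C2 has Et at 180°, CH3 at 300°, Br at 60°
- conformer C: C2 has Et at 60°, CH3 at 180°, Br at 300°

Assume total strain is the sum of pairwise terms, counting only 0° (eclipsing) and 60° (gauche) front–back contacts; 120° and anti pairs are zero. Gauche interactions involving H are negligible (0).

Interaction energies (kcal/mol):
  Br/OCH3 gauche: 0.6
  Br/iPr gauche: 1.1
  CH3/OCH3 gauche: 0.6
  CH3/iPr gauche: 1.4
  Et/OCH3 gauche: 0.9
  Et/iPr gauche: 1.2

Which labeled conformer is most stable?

C

A (staggered): iPr–Et gauche, iPr–CH3 gauche, OCH3–Et gauche, OCH3–Br gauche; 1.2 + 1.4 + 0.9 + 0.6 = 4.1 kcal/mol.
B (staggered): iPr–CH3 gauche, iPr–Br gauche, OCH3–Et gauche, OCH3–CH3 gauche; 1.4 + 1.1 + 0.9 + 0.6 = 4.0 kcal/mol.
C (staggered): iPr–Et gauche, iPr–Br gauche, OCH3–CH3 gauche, OCH3–Br gauche; 1.2 + 1.1 + 0.6 + 0.6 = 3.5 kcal/mol.
C has the lowest total (3.5 kcal/mol).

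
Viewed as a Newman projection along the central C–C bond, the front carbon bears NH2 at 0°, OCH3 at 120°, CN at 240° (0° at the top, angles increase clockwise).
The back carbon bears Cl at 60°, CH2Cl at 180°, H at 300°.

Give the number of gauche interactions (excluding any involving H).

4

Non-H gauche pairs: NH2(0°)/Cl(60°); OCH3(120°)/Cl(60°); OCH3(120°)/CH2Cl(180°); CN(240°)/CH2Cl(180°) — 4 interactions.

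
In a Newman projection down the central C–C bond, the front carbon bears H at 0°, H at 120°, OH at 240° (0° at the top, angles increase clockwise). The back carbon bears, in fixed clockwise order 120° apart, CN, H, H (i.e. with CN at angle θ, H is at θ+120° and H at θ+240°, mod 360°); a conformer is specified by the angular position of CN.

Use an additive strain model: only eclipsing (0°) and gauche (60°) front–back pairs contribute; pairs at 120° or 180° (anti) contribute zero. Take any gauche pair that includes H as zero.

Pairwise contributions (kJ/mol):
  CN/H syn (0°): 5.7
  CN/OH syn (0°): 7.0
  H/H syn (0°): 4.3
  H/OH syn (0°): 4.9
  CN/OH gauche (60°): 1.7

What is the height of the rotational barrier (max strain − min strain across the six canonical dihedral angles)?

CN at 0° (eclipsed): H–CN eclipsed, H–H eclipsed, OH–H eclipsed; 5.7 + 4.3 + 4.9 = 14.9 kJ/mol.
CN at 60° (staggered): no non-H gauche contacts → 0.0 kJ/mol.
CN at 120° (eclipsed): H–H eclipsed, H–CN eclipsed, OH–H eclipsed; 4.3 + 5.7 + 4.9 = 14.9 kJ/mol.
CN at 180° (staggered): OH–CN gauche; 1.7 = 1.7 kJ/mol.
CN at 240° (eclipsed): H–H eclipsed, H–H eclipsed, OH–CN eclipsed; 4.3 + 4.3 + 7.0 = 15.6 kJ/mol.
CN at 300° (staggered): OH–CN gauche; 1.7 = 1.7 kJ/mol.
Max at 240° (15.6 kJ/mol), min at 60° (0.0 kJ/mol); barrier = 15.6 kJ/mol.

15.6 kJ/mol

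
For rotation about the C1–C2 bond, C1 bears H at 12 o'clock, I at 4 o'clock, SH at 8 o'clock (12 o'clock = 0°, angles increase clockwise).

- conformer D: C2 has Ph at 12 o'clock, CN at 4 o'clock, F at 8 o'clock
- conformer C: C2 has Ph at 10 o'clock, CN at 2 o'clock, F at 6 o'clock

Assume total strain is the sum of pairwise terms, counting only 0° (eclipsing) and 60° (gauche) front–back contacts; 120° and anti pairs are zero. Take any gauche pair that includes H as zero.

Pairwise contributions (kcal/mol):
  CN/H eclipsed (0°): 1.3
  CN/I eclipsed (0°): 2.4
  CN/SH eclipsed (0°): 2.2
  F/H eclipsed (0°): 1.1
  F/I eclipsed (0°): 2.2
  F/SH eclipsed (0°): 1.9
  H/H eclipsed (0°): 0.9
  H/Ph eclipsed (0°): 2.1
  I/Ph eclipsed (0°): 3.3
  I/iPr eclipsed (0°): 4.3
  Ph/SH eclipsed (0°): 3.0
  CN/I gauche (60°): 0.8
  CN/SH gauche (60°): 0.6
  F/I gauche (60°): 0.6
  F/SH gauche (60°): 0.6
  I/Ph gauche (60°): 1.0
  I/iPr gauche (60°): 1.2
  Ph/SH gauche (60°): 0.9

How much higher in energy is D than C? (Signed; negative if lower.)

D (eclipsed): H(0°)/Ph(0°) eclipsed 2.1; I(120°)/CN(120°) eclipsed 2.4; SH(240°)/F(240°) eclipsed 1.9 → 6.4 kcal/mol.
C (staggered): I(120°)/CN(60°) gauche 0.8; I(120°)/F(180°) gauche 0.6; SH(240°)/Ph(300°) gauche 0.9; SH(240°)/F(180°) gauche 0.6 → 2.9 kcal/mol.
E(D) − E(C) = 6.4 − 2.9 = +3.5 kcal/mol.

+3.5 kcal/mol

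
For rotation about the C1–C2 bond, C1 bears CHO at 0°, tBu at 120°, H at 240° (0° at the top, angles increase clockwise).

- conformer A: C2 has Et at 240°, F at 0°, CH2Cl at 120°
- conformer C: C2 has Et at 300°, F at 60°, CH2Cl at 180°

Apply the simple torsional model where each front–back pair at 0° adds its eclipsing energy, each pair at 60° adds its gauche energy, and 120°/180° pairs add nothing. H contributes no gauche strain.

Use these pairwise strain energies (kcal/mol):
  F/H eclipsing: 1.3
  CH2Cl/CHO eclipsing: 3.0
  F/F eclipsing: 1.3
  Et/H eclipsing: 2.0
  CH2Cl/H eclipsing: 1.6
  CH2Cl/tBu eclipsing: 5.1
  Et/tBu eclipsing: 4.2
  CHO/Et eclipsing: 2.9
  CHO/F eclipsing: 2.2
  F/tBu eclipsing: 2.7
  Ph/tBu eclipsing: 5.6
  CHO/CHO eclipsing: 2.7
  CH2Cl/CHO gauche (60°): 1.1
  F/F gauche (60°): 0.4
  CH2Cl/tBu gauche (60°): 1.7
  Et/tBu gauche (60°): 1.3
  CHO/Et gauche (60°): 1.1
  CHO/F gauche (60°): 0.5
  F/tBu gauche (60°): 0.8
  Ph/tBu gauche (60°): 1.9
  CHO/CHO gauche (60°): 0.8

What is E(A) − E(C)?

A (eclipsed): CHO(0°)/F(0°) eclipsed 2.2; tBu(120°)/CH2Cl(120°) eclipsed 5.1; H(240°)/Et(240°) eclipsed 2.0 → 9.3 kcal/mol.
C (staggered): CHO(0°)/Et(300°) gauche 1.1; CHO(0°)/F(60°) gauche 0.5; tBu(120°)/F(60°) gauche 0.8; tBu(120°)/CH2Cl(180°) gauche 1.7 → 4.1 kcal/mol.
E(A) − E(C) = 9.3 − 4.1 = +5.2 kcal/mol.

+5.2 kcal/mol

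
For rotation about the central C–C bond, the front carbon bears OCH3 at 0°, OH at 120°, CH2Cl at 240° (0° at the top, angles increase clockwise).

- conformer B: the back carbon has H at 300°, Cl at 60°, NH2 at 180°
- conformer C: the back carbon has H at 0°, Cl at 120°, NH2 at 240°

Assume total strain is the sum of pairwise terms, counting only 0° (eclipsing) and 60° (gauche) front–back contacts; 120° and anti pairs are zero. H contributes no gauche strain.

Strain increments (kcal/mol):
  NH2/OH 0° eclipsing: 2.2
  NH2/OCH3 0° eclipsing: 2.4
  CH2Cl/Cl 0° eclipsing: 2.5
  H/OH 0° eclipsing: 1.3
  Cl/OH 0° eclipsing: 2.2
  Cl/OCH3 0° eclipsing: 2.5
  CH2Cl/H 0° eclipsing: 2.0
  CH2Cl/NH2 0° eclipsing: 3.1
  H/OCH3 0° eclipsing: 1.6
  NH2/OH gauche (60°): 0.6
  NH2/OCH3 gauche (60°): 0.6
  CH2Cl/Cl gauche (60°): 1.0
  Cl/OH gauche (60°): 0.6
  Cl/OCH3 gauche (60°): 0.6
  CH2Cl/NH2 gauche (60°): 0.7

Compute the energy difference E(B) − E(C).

B is staggered. OCH3 at 0° is gauche with Cl at 60° (0.6); OH at 120° is gauche with Cl at 60° (0.6); OH at 120° is gauche with NH2 at 180° (0.6); CH2Cl at 240° is gauche with NH2 at 180° (0.7). Total 2.5 kcal/mol.
C is eclipsed. OCH3 at 0° is eclipsed with H at 0° (1.6); OH at 120° is eclipsed with Cl at 120° (2.2); CH2Cl at 240° is eclipsed with NH2 at 240° (3.1). Total 6.9 kcal/mol.
E(B) − E(C) = 2.5 − 6.9 = -4.4 kcal/mol.

-4.4 kcal/mol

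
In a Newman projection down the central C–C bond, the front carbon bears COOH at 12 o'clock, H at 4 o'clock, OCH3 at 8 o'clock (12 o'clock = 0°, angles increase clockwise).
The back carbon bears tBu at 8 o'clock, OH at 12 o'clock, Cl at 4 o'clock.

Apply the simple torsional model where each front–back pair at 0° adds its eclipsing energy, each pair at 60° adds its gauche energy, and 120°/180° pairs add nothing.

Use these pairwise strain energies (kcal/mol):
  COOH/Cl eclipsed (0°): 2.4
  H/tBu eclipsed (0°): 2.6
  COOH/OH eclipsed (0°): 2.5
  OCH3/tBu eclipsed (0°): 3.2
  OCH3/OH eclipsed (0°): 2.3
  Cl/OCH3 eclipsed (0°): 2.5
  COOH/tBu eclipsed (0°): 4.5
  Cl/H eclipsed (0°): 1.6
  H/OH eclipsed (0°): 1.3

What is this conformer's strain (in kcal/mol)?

7.3 kcal/mol

This conformer (eclipsed): COOH(0°)/OH(0°) eclipsed 2.5; H(120°)/Cl(120°) eclipsed 1.6; OCH3(240°)/tBu(240°) eclipsed 3.2 → 7.3 kcal/mol.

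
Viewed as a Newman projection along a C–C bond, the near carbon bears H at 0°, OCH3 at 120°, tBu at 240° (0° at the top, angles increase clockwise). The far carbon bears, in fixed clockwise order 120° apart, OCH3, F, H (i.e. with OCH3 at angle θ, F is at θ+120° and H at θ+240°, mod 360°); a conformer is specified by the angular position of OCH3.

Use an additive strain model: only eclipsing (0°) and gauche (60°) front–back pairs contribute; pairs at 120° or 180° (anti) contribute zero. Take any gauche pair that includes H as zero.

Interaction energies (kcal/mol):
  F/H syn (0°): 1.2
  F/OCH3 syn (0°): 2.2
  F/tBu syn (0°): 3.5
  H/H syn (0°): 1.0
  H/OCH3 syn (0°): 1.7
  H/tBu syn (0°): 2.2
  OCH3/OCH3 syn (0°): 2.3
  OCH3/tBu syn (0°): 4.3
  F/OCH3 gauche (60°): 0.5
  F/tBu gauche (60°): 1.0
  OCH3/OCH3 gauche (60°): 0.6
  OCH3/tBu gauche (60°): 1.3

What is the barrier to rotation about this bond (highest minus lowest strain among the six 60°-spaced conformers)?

OCH3 at 0° (eclipsed): H(0°)/OCH3(0°) eclipsed 1.7; OCH3(120°)/F(120°) eclipsed 2.2; tBu(240°)/H(240°) eclipsed 2.2 → 6.1 kcal/mol.
OCH3 at 60° (staggered): OCH3(120°)/OCH3(60°) gauche 0.6; OCH3(120°)/F(180°) gauche 0.5; tBu(240°)/F(180°) gauche 1.0 → 2.1 kcal/mol.
OCH3 at 120° (eclipsed): H(0°)/H(0°) eclipsed 1.0; OCH3(120°)/OCH3(120°) eclipsed 2.3; tBu(240°)/F(240°) eclipsed 3.5 → 6.8 kcal/mol.
OCH3 at 180° (staggered): OCH3(120°)/OCH3(180°) gauche 0.6; tBu(240°)/OCH3(180°) gauche 1.3; tBu(240°)/F(300°) gauche 1.0 → 2.9 kcal/mol.
OCH3 at 240° (eclipsed): H(0°)/F(0°) eclipsed 1.2; OCH3(120°)/H(120°) eclipsed 1.7; tBu(240°)/OCH3(240°) eclipsed 4.3 → 7.2 kcal/mol.
OCH3 at 300° (staggered): OCH3(120°)/F(60°) gauche 0.5; tBu(240°)/OCH3(300°) gauche 1.3 → 1.8 kcal/mol.
Max at 240° (7.2 kcal/mol), min at 300° (1.8 kcal/mol); barrier = 5.4 kcal/mol.

5.4 kcal/mol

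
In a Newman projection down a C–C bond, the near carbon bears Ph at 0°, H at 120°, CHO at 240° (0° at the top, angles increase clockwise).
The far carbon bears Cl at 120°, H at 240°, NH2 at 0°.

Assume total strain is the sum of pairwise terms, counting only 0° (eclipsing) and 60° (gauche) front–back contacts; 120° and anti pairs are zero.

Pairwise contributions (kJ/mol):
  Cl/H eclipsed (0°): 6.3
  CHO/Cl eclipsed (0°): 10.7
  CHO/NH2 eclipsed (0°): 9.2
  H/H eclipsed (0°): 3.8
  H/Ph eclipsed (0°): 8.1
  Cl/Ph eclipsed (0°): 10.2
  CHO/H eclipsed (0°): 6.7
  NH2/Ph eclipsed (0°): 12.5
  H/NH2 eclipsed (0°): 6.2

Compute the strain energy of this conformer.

This conformer is eclipsed. Ph at 0° is eclipsed with NH2 at 0° (12.5); H at 120° is eclipsed with Cl at 120° (6.3); CHO at 240° is eclipsed with H at 240° (6.7). Total 25.5 kJ/mol.

25.5 kJ/mol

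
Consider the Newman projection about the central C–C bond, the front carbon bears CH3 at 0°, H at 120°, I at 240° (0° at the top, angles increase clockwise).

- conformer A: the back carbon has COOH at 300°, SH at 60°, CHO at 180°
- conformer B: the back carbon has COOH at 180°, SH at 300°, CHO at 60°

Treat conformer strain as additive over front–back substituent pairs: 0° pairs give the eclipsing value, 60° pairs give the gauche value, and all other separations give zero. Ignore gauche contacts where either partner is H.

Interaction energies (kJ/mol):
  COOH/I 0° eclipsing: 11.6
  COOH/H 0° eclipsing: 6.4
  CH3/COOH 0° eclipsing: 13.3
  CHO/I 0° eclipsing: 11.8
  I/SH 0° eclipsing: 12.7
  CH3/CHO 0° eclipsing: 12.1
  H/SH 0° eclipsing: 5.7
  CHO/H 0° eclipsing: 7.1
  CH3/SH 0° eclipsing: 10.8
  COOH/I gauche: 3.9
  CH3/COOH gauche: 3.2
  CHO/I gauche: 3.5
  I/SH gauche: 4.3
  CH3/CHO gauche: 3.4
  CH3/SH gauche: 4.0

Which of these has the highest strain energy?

A (staggered): CH3–COOH gauche, CH3–SH gauche, I–COOH gauche, I–CHO gauche; 3.2 + 4.0 + 3.9 + 3.5 = 14.6 kJ/mol.
B (staggered): CH3–SH gauche, CH3–CHO gauche, I–COOH gauche, I–SH gauche; 4.0 + 3.4 + 3.9 + 4.3 = 15.6 kJ/mol.
B has the highest total (15.6 kJ/mol).

B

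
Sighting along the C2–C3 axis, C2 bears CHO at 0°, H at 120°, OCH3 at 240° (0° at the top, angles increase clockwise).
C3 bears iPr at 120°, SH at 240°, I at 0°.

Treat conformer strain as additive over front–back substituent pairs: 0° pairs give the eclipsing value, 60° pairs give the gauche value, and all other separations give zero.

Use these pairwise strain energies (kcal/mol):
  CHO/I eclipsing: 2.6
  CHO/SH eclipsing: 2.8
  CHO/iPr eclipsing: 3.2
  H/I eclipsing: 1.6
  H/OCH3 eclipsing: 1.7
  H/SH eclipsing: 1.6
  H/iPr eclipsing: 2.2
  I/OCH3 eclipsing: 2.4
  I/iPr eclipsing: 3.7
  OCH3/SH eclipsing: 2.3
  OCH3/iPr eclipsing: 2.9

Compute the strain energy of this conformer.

7.1 kcal/mol

This conformer (eclipsed): CHO–I eclipsed, H–iPr eclipsed, OCH3–SH eclipsed; 2.6 + 2.2 + 2.3 = 7.1 kcal/mol.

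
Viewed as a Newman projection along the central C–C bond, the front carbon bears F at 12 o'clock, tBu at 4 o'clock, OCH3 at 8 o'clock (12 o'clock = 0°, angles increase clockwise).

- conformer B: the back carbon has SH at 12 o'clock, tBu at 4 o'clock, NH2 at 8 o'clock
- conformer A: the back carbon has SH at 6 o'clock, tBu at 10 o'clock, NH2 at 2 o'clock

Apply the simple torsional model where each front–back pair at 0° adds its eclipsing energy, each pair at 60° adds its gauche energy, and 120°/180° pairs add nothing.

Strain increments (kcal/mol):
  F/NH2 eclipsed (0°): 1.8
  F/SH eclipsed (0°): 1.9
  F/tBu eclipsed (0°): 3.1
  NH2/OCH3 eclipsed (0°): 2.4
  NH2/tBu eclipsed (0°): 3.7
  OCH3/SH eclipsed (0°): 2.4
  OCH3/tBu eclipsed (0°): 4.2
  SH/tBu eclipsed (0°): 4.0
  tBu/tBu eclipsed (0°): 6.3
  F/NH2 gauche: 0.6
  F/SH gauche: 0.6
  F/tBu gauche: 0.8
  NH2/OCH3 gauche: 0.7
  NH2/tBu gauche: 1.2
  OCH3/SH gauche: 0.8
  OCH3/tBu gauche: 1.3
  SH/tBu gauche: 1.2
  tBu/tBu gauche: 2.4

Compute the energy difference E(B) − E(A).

B (eclipsed): F–SH eclipsed, tBu–tBu eclipsed, OCH3–NH2 eclipsed; 1.9 + 6.3 + 2.4 = 10.6 kcal/mol.
A (staggered): F–tBu gauche, F–NH2 gauche, tBu–SH gauche, tBu–NH2 gauche, OCH3–SH gauche, OCH3–tBu gauche; 0.8 + 0.6 + 1.2 + 1.2 + 0.8 + 1.3 = 5.9 kcal/mol.
E(B) − E(A) = 10.6 − 5.9 = +4.7 kcal/mol.

+4.7 kcal/mol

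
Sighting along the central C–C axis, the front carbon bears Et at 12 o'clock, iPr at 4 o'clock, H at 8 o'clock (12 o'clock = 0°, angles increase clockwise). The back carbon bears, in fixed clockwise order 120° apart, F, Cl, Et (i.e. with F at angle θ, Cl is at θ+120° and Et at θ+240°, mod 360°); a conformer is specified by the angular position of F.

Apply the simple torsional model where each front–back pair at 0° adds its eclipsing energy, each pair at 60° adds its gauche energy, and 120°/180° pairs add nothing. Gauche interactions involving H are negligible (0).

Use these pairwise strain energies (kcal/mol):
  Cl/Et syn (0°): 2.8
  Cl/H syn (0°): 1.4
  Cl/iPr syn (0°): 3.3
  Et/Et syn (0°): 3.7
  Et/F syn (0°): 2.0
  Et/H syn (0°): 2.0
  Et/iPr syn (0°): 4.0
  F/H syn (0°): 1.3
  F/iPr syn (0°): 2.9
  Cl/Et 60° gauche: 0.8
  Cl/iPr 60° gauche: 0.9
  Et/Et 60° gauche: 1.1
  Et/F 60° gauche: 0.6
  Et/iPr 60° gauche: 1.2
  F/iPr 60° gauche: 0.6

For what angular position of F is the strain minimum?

F at 0° (eclipsed): Et–F eclipsed, iPr–Cl eclipsed, H–Et eclipsed; 2.0 + 3.3 + 2.0 = 7.3 kcal/mol.
F at 60° (staggered): Et–F gauche, Et–Et gauche, iPr–F gauche, iPr–Cl gauche; 0.6 + 1.1 + 0.6 + 0.9 = 3.2 kcal/mol.
F at 120° (eclipsed): Et–Et eclipsed, iPr–F eclipsed, H–Cl eclipsed; 3.7 + 2.9 + 1.4 = 8.0 kcal/mol.
F at 180° (staggered): Et–Cl gauche, Et–Et gauche, iPr–F gauche, iPr–Et gauche; 0.8 + 1.1 + 0.6 + 1.2 = 3.7 kcal/mol.
F at 240° (eclipsed): Et–Cl eclipsed, iPr–Et eclipsed, H–F eclipsed; 2.8 + 4.0 + 1.3 = 8.1 kcal/mol.
F at 300° (staggered): Et–F gauche, Et–Cl gauche, iPr–Cl gauche, iPr–Et gauche; 0.6 + 0.8 + 0.9 + 1.2 = 3.5 kcal/mol.
The minimum (3.2 kcal/mol) occurs with F at 60°.

60°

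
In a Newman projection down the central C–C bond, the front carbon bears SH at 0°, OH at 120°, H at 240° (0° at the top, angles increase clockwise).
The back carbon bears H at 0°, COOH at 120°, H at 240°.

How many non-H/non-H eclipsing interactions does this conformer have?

1

Non-H eclipsing pairs: OH(120°)/COOH(120°) — 1 interaction.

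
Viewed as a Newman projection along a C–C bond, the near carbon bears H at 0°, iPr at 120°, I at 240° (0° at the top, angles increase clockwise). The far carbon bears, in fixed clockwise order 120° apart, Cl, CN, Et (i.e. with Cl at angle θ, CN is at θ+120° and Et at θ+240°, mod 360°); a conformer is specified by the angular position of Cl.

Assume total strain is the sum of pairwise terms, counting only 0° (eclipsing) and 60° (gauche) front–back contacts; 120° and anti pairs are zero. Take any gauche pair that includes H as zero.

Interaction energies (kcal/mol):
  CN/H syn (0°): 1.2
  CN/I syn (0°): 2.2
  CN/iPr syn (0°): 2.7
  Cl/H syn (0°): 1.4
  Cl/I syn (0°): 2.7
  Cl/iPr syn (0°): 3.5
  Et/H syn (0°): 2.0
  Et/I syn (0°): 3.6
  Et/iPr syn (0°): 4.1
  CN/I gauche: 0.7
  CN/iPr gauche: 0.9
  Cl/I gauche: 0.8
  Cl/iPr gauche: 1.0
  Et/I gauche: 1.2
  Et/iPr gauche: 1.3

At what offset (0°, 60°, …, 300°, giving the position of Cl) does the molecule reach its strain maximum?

Cl at 0° (eclipsed): H(0°)/Cl(0°) eclipsed 1.4; iPr(120°)/CN(120°) eclipsed 2.7; I(240°)/Et(240°) eclipsed 3.6 → 7.7 kcal/mol.
Cl at 60° (staggered): iPr(120°)/Cl(60°) gauche 1.0; iPr(120°)/CN(180°) gauche 0.9; I(240°)/CN(180°) gauche 0.7; I(240°)/Et(300°) gauche 1.2 → 3.8 kcal/mol.
Cl at 120° (eclipsed): H(0°)/Et(0°) eclipsed 2.0; iPr(120°)/Cl(120°) eclipsed 3.5; I(240°)/CN(240°) eclipsed 2.2 → 7.7 kcal/mol.
Cl at 180° (staggered): iPr(120°)/Cl(180°) gauche 1.0; iPr(120°)/Et(60°) gauche 1.3; I(240°)/Cl(180°) gauche 0.8; I(240°)/CN(300°) gauche 0.7 → 3.8 kcal/mol.
Cl at 240° (eclipsed): H(0°)/CN(0°) eclipsed 1.2; iPr(120°)/Et(120°) eclipsed 4.1; I(240°)/Cl(240°) eclipsed 2.7 → 8.0 kcal/mol.
Cl at 300° (staggered): iPr(120°)/CN(60°) gauche 0.9; iPr(120°)/Et(180°) gauche 1.3; I(240°)/Cl(300°) gauche 0.8; I(240°)/Et(180°) gauche 1.2 → 4.2 kcal/mol.
The maximum (8.0 kcal/mol) occurs with Cl at 240°.

240°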